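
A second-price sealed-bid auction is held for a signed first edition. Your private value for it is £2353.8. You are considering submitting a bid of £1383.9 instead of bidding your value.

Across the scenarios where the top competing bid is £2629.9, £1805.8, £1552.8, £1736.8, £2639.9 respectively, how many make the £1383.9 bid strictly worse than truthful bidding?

3

The deviation hurts exactly when the highest competing bid lies strictly between £1383.9 and £2353.8 — underbidding then forfeits a profitable win.
£2629.9: above both → same outcome either way.
£1805.8: inside the interval → strictly worse (loss £548).
£1552.8: inside the interval → strictly worse (loss £801).
£1736.8: inside the interval → strictly worse (loss £617).
£2639.9: above both → same outcome either way.
Count: 3.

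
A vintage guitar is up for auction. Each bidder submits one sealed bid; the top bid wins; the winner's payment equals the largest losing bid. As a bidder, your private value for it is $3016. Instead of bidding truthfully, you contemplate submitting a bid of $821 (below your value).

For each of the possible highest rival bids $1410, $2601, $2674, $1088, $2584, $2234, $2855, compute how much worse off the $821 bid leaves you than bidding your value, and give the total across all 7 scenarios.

The deviation costs you only when the competing bid falls strictly between $821 and $3016; elsewhere both bids give the same outcome.
$1410: truthful payoff $1606, deviation payoff $0 → loss $1606.
$2601: truthful payoff $415, deviation payoff $0 → loss $415.
$2674: truthful payoff $342, deviation payoff $0 → loss $342.
$1088: truthful payoff $1928, deviation payoff $0 → loss $1928.
$2584: truthful payoff $432, deviation payoff $0 → loss $432.
$2234: truthful payoff $782, deviation payoff $0 → loss $782.
$2855: truthful payoff $161, deviation payoff $0 → loss $161.
Total loss = $1606 + $415 + $342 + $1928 + $432 + $782 + $161 = $5666.

$5666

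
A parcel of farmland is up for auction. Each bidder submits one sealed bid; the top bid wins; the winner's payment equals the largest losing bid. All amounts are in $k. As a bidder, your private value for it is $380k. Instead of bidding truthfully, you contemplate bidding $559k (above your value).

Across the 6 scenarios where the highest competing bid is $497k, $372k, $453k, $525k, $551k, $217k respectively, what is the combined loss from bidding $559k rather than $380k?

The deviation costs you only when the competing bid falls strictly between $380k and $559k; elsewhere both bids give the same outcome.
$497k: truthful payoff $0k, deviation payoff −$117k → loss $117k.
$372k: outcomes coincide → loss $0k.
$453k: truthful payoff $0k, deviation payoff −$73k → loss $73k.
$525k: truthful payoff $0k, deviation payoff −$145k → loss $145k.
$551k: truthful payoff $0k, deviation payoff −$171k → loss $171k.
$217k: outcomes coincide → loss $0k.
Total loss = $117k + $73k + $145k + $171k = $506k.

$506k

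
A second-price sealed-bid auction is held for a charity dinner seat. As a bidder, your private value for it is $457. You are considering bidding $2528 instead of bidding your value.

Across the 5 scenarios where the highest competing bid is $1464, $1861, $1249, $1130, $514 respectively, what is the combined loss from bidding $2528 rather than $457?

$3933

The deviation costs you only when the competing bid falls strictly between $457 and $2528; elsewhere both bids give the same outcome.
$1464: truthful payoff $0, deviation payoff −$1007 → loss $1007.
$1861: truthful payoff $0, deviation payoff −$1404 → loss $1404.
$1249: truthful payoff $0, deviation payoff −$792 → loss $792.
$1130: truthful payoff $0, deviation payoff −$673 → loss $673.
$514: truthful payoff $0, deviation payoff −$57 → loss $57.
Total loss = $1007 + $1404 + $792 + $673 + $57 = $3933.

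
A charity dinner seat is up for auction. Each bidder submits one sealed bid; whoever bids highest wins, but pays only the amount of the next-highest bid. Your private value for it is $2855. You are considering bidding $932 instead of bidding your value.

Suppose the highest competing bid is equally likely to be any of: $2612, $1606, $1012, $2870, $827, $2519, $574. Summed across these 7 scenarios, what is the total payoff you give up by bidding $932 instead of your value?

$3671

The deviation costs you only when the competing bid falls strictly between $932 and $2855; elsewhere both bids give the same outcome.
$2612: truthful payoff $243, deviation payoff $0 → loss $243.
$1606: truthful payoff $1249, deviation payoff $0 → loss $1249.
$1012: truthful payoff $1843, deviation payoff $0 → loss $1843.
$2870: outcomes coincide → loss $0.
$827: outcomes coincide → loss $0.
$2519: truthful payoff $336, deviation payoff $0 → loss $336.
$574: outcomes coincide → loss $0.
Total loss = $243 + $1249 + $1843 + $336 = $3671.
In a second-price auction your bid sets only whether you win, not what you pay, so bidding your true value is weakly dominant.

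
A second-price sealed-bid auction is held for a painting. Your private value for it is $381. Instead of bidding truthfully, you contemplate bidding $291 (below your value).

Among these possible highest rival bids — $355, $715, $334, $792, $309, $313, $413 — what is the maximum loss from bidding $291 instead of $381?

$72

$355: truthful gives $26, deviation gives $0 → loss $26.
$715: same outcome either way → loss $0.
$334: truthful gives $47, deviation gives $0 → loss $47.
$792: same outcome either way → loss $0.
$309: truthful gives $72, deviation gives $0 → loss $72.
$313: truthful gives $68, deviation gives $0 → loss $68.
$413: same outcome either way → loss $0.
Maximum loss: $72.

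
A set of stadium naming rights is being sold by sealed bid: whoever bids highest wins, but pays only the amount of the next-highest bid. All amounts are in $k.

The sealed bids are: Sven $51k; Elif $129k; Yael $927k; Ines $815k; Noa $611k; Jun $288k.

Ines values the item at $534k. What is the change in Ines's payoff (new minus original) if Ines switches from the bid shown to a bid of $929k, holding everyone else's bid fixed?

The highest bid among the other bidders is $927k; Ines's bid doesn't change that.
Original bid $815k: Ines is not highest (top rival bid is $927k); payoff $0k.
Alternative bid $929k: Ines is highest, pays the top rival bid $927k; payoff $534k − $927k = −$393k.
Change in payoff = −$393k − ($0k) = −$393k.

−$393k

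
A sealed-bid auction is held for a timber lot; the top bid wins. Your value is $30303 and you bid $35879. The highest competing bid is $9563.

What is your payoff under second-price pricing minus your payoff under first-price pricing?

You have the highest bid, so you win under either rule.
Second-price: pay $9563 → payoff $20740.
First-price: pay your own bid $35879 → payoff −$5576.
Difference = $20740 − (−$5576) = $26316.

$26316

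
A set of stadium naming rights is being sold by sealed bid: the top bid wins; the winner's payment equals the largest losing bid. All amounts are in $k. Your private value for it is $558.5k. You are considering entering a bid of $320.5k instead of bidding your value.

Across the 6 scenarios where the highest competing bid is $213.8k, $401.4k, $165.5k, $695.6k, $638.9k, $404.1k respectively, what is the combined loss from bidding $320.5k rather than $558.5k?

The deviation costs you only when the competing bid falls strictly between $320.5k and $558.5k; elsewhere both bids give the same outcome.
$213.8k: outcomes coincide → loss $0k.
$401.4k: truthful payoff $157.1k, deviation payoff $0k → loss $157.1k.
$165.5k: outcomes coincide → loss $0k.
$695.6k: outcomes coincide → loss $0k.
$638.9k: outcomes coincide → loss $0k.
$404.1k: truthful payoff $154.4k, deviation payoff $0k → loss $154.4k.
Total loss = $157.1k + $154.4k = $311.5k.
Because the price is fixed by the runner-up's bid, deviating from your value can only change a good outcome into a bad one — never the reverse.

$311.5k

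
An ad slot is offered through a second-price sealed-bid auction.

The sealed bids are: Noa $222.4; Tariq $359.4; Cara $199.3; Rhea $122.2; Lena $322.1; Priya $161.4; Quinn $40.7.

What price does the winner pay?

$322.1

Highest bid: Tariq at $359.4, so Tariq wins.
Second-highest bid: Lena at $322.1 — that is the price the winner pays.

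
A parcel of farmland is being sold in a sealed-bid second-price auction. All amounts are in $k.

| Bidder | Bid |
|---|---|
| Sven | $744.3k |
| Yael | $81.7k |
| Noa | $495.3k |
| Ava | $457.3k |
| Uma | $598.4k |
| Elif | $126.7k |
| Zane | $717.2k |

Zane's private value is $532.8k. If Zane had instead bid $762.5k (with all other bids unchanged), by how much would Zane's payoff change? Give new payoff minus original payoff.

−$211.5k

The highest bid among the other bidders is $744.3k; Zane's bid doesn't change that.
Original bid $717.2k: Zane is not highest (top rival bid is $744.3k); payoff $0k.
Alternative bid $762.5k: Zane is highest, pays the top rival bid $744.3k; payoff $532.8k − $744.3k = −$211.5k.
Change in payoff = −$211.5k − ($0k) = −$211.5k.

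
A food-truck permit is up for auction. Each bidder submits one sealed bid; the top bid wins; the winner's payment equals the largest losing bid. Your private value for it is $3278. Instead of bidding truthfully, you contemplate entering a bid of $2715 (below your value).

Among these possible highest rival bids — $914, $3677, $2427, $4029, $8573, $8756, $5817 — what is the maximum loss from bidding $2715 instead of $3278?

$914: same outcome either way → loss $0.
$3677: same outcome either way → loss $0.
$2427: same outcome either way → loss $0.
$4029: same outcome either way → loss $0.
$8573: same outcome either way → loss $0.
$8756: same outcome either way → loss $0.
$5817: same outcome either way → loss $0.
Maximum loss: $0.

$0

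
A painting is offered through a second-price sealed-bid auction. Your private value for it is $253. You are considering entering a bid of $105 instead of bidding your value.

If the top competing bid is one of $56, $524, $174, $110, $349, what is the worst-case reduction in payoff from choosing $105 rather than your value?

$56: same outcome either way → loss $0.
$524: same outcome either way → loss $0.
$174: truthful gives $79, deviation gives $0 → loss $79.
$110: truthful gives $143, deviation gives $0 → loss $143.
$349: same outcome either way → loss $0.
Maximum loss: $143.

$143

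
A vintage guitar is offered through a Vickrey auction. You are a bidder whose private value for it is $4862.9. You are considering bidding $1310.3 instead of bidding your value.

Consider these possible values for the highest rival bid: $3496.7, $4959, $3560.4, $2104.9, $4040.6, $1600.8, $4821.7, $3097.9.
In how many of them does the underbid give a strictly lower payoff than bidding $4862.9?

7

The deviation hurts exactly when the highest competing bid lies strictly between $1310.3 and $4862.9 — underbidding then forfeits a profitable win.
$3496.7: inside the interval → strictly worse (loss $1366.2).
$4959: above both → same outcome either way.
$3560.4: inside the interval → strictly worse (loss $1302.5).
$2104.9: inside the interval → strictly worse (loss $2758).
$4040.6: inside the interval → strictly worse (loss $822.3).
$1600.8: inside the interval → strictly worse (loss $3262.1).
$4821.7: inside the interval → strictly worse (loss $41.2).
$3097.9: inside the interval → strictly worse (loss $1765).
Count: 7.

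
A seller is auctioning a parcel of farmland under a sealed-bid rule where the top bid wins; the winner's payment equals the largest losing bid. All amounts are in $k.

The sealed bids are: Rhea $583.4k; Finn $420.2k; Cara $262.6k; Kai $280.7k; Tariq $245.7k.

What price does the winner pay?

$420.2k

Highest bid: Rhea at $583.4k, so Rhea wins.
Second-highest bid: Finn at $420.2k — that is the price the winner pays.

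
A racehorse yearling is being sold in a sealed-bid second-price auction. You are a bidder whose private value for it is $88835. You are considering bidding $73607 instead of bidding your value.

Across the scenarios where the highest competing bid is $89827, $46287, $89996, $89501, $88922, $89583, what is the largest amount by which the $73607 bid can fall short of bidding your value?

$0

$89827: same outcome either way → loss $0.
$46287: same outcome either way → loss $0.
$89996: same outcome either way → loss $0.
$89501: same outcome either way → loss $0.
$88922: same outcome either way → loss $0.
$89583: same outcome either way → loss $0.
Maximum loss: $0.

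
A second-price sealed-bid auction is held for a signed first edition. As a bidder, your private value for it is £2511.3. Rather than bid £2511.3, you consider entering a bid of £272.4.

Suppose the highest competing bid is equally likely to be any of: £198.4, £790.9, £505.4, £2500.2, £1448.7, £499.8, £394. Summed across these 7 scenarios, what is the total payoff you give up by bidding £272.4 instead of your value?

The deviation costs you only when the competing bid falls strictly between £272.4 and £2511.3; elsewhere both bids give the same outcome.
£198.4: outcomes coincide → loss £0.
£790.9: truthful payoff £1720.4, deviation payoff £0 → loss £1720.4.
£505.4: truthful payoff £2005.9, deviation payoff £0 → loss £2005.9.
£2500.2: truthful payoff £11.1, deviation payoff £0 → loss £11.1.
£1448.7: truthful payoff £1062.6, deviation payoff £0 → loss £1062.6.
£499.8: truthful payoff £2011.5, deviation payoff £0 → loss £2011.5.
£394: truthful payoff £2117.3, deviation payoff £0 → loss £2117.3.
Total loss = £1720.4 + £2005.9 + £11.1 + £1062.6 + £2011.5 + £2117.3 = £8928.8.

£8928.8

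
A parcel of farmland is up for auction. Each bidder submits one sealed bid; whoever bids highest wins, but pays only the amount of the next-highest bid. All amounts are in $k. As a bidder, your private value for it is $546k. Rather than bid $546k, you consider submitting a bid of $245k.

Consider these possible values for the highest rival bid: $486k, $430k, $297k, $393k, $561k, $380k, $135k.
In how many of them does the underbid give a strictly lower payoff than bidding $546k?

5

The deviation hurts exactly when the highest competing bid lies strictly between $245k and $546k — underbidding then forfeits a profitable win.
$486k: inside the interval → strictly worse (loss $60k).
$430k: inside the interval → strictly worse (loss $116k).
$297k: inside the interval → strictly worse (loss $249k).
$393k: inside the interval → strictly worse (loss $153k).
$561k: above both → same outcome either way.
$380k: inside the interval → strictly worse (loss $166k).
$135k: below both → same outcome either way.
Count: 5.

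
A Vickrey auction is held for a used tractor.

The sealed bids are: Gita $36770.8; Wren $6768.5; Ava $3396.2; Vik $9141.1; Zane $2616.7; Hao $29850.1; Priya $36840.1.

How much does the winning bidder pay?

$36770.8

Highest bid: Priya at $36840.1, so Priya wins.
Second-highest bid: Gita at $36770.8 — that is the price the winner pays.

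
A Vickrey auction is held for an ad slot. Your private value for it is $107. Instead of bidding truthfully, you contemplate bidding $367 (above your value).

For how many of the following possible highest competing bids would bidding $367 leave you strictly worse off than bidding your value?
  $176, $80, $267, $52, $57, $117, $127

4

The deviation hurts exactly when the highest competing bid lies strictly between $107 and $367 — overbidding then wins at a price above your value.
$176: inside the interval → strictly worse (loss $69).
$80: below both → same outcome either way.
$267: inside the interval → strictly worse (loss $160).
$52: below both → same outcome either way.
$57: below both → same outcome either way.
$117: inside the interval → strictly worse (loss $10).
$127: inside the interval → strictly worse (loss $20).
Count: 4.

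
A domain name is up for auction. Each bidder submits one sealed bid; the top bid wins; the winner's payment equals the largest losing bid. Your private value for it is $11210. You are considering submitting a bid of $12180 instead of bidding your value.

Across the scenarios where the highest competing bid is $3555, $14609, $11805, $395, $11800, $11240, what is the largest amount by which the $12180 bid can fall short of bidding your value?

$3555: same outcome either way → loss $0.
$14609: same outcome either way → loss $0.
$11805: truthful gives $0, deviation gives −$595 → loss $595.
$395: same outcome either way → loss $0.
$11800: truthful gives $0, deviation gives −$590 → loss $590.
$11240: truthful gives $0, deviation gives −$30 → loss $30.
Maximum loss: $595.

$595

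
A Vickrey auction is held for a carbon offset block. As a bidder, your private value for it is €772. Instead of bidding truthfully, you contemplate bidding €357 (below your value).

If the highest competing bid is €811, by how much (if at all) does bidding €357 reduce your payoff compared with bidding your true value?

Bidding your value €772: you lose (since €772 < €811). Payoff €0.
Bidding €357: you lose. Payoff €0.
Difference = €0 − €0 = €0; both bids lead to the same outcome because the competing bid is above both your value and your alternative bid.

€0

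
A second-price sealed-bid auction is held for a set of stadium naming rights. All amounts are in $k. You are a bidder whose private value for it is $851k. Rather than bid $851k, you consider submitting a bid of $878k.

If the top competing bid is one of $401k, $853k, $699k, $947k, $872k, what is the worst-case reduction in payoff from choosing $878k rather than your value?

$401k: same outcome either way → loss $0k.
$853k: truthful gives $0k, deviation gives −$2k → loss $2k.
$699k: same outcome either way → loss $0k.
$947k: same outcome either way → loss $0k.
$872k: truthful gives $0k, deviation gives −$21k → loss $21k.
Maximum loss: $21k.

$21k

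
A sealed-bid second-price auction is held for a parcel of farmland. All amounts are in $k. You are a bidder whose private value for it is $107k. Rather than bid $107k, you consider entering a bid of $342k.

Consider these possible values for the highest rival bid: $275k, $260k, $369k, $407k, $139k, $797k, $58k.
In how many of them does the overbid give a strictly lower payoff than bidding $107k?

3

The deviation hurts exactly when the highest competing bid lies strictly between $107k and $342k — overbidding then wins at a price above your value.
$275k: inside the interval → strictly worse (loss $168k).
$260k: inside the interval → strictly worse (loss $153k).
$369k: above both → same outcome either way.
$407k: above both → same outcome either way.
$139k: inside the interval → strictly worse (loss $32k).
$797k: above both → same outcome either way.
$58k: below both → same outcome either way.
Count: 3.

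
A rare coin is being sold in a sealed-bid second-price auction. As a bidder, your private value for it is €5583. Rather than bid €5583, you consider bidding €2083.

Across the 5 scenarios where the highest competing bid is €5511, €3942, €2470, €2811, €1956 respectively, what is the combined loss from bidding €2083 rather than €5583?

The deviation costs you only when the competing bid falls strictly between €2083 and €5583; elsewhere both bids give the same outcome.
€5511: truthful payoff €72, deviation payoff €0 → loss €72.
€3942: truthful payoff €1641, deviation payoff €0 → loss €1641.
€2470: truthful payoff €3113, deviation payoff €0 → loss €3113.
€2811: truthful payoff €2772, deviation payoff €0 → loss €2772.
€1956: outcomes coincide → loss €0.
Total loss = €72 + €1641 + €3113 + €2772 = €7598.

€7598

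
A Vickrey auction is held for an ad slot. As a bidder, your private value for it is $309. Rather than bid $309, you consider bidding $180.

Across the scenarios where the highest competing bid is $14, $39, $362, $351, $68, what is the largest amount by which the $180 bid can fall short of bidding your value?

$14: same outcome either way → loss $0.
$39: same outcome either way → loss $0.
$362: same outcome either way → loss $0.
$351: same outcome either way → loss $0.
$68: same outcome either way → loss $0.
Maximum loss: $0.

$0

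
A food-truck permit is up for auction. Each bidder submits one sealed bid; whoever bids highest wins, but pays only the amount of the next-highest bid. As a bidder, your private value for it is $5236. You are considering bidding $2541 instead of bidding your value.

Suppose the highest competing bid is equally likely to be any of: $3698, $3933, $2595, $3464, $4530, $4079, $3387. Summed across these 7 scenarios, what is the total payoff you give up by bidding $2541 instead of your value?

$10966

The deviation costs you only when the competing bid falls strictly between $2541 and $5236; elsewhere both bids give the same outcome.
$3698: truthful payoff $1538, deviation payoff $0 → loss $1538.
$3933: truthful payoff $1303, deviation payoff $0 → loss $1303.
$2595: truthful payoff $2641, deviation payoff $0 → loss $2641.
$3464: truthful payoff $1772, deviation payoff $0 → loss $1772.
$4530: truthful payoff $706, deviation payoff $0 → loss $706.
$4079: truthful payoff $1157, deviation payoff $0 → loss $1157.
$3387: truthful payoff $1849, deviation payoff $0 → loss $1849.
Total loss = $1538 + $1303 + $2641 + $1772 + $706 + $1157 + $1849 = $10966.
Because the price is fixed by the runner-up's bid, deviating from your value can only change a good outcome into a bad one — never the reverse.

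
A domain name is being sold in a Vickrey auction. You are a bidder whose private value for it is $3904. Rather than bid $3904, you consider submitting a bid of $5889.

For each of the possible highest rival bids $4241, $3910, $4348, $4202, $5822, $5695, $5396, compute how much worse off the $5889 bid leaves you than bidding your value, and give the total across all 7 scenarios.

$6286

The deviation costs you only when the competing bid falls strictly between $3904 and $5889; elsewhere both bids give the same outcome.
$4241: truthful payoff $0, deviation payoff −$337 → loss $337.
$3910: truthful payoff $0, deviation payoff −$6 → loss $6.
$4348: truthful payoff $0, deviation payoff −$444 → loss $444.
$4202: truthful payoff $0, deviation payoff −$298 → loss $298.
$5822: truthful payoff $0, deviation payoff −$1918 → loss $1918.
$5695: truthful payoff $0, deviation payoff −$1791 → loss $1791.
$5396: truthful payoff $0, deviation payoff −$1492 → loss $1492.
Total loss = $337 + $6 + $444 + $298 + $1918 + $1791 + $1492 = $6286.
In a second-price auction your bid sets only whether you win, not what you pay, so bidding your true value is weakly dominant.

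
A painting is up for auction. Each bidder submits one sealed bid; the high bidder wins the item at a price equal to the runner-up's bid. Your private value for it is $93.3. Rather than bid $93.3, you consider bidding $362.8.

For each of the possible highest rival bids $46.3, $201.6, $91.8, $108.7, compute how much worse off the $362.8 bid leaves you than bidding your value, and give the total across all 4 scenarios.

$123.7

The deviation costs you only when the competing bid falls strictly between $93.3 and $362.8; elsewhere both bids give the same outcome.
$46.3: outcomes coincide → loss $0.
$201.6: truthful payoff $0, deviation payoff −$108.3 → loss $108.3.
$91.8: outcomes coincide → loss $0.
$108.7: truthful payoff $0, deviation payoff −$15.4 → loss $15.4.
Total loss = $108.3 + $15.4 = $123.7.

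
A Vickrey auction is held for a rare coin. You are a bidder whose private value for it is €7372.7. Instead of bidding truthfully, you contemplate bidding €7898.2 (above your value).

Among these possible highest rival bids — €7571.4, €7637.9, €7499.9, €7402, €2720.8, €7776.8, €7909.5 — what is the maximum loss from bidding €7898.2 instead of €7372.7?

€404.1

€7571.4: truthful gives €0, deviation gives −€198.7 → loss €198.7.
€7637.9: truthful gives €0, deviation gives −€265.2 → loss €265.2.
€7499.9: truthful gives €0, deviation gives −€127.2 → loss €127.2.
€7402: truthful gives €0, deviation gives −€29.3 → loss €29.3.
€2720.8: same outcome either way → loss €0.
€7776.8: truthful gives €0, deviation gives −€404.1 → loss €404.1.
€7909.5: same outcome either way → loss €0.
Maximum loss: €404.1.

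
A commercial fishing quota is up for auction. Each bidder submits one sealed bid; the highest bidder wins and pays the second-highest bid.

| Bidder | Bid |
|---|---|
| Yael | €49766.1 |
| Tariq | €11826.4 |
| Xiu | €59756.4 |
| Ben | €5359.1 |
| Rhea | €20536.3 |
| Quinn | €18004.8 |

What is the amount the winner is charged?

Highest bid: Xiu at €59756.4, so Xiu wins.
Second-highest bid: Yael at €49766.1 — that is the price the winner pays.

€49766.1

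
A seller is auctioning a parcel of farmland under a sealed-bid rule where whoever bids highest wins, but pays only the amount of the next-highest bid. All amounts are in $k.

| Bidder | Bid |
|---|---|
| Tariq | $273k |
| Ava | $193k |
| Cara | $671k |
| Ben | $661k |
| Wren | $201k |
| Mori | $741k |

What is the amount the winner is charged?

Highest bid: Mori at $741k, so Mori wins.
Second-highest bid: Cara at $671k — that is the price the winner pays.

$671k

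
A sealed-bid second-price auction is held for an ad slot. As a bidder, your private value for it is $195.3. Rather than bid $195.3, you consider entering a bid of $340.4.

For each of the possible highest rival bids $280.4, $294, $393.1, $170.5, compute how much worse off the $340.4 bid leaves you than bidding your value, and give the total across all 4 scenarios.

$183.8

The deviation costs you only when the competing bid falls strictly between $195.3 and $340.4; elsewhere both bids give the same outcome.
$280.4: truthful payoff $0, deviation payoff −$85.1 → loss $85.1.
$294: truthful payoff $0, deviation payoff −$98.7 → loss $98.7.
$393.1: outcomes coincide → loss $0.
$170.5: outcomes coincide → loss $0.
Total loss = $85.1 + $98.7 = $183.8.
Because the price is fixed by the runner-up's bid, deviating from your value can only change a good outcome into a bad one — never the reverse.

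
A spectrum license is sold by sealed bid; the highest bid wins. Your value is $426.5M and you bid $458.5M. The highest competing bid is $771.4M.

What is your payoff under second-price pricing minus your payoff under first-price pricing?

Your bid $458.5M is below $771.4M, so you lose under either rule.
Payoff is $0M in both cases; difference = $0M.

$0M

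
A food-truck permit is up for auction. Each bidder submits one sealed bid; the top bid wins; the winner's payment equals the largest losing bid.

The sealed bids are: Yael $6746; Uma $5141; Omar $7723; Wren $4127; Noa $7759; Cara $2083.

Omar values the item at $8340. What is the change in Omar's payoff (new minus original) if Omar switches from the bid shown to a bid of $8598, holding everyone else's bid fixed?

The highest bid among the other bidders is $7759; Omar's bid doesn't change that.
Original bid $7723: Omar is not highest (top rival bid is $7759); payoff $0.
Alternative bid $8598: Omar is highest, pays the top rival bid $7759; payoff $8340 − $7759 = $581.
Change in payoff = $581 − ($0) = $581.

$581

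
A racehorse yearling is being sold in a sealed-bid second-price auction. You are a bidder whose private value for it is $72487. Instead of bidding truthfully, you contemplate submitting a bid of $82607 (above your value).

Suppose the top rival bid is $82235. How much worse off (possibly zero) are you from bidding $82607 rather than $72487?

$9748

Bidding your value $72487: you lose (since $72487 < $82235). Payoff $0.
Bidding $82607: you win and pay $82235. Payoff $72487 − $82235 = −$9748.
The competing bid $82235 lies between your value and your inflated bid, so overbidding wins an item priced above your value.
Loss from deviating = $0 − (−$9748) = $9748.
Truthful bidding weakly dominates here: raising your bid can only win items priced above your value, and lowering it can only forfeit items priced below.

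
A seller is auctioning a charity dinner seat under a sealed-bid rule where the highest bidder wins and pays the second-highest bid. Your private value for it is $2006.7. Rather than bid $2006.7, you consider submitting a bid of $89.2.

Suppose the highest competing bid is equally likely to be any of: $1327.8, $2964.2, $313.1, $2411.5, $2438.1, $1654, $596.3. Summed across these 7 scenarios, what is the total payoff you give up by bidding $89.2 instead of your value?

$4135.6

The deviation costs you only when the competing bid falls strictly between $89.2 and $2006.7; elsewhere both bids give the same outcome.
$1327.8: truthful payoff $678.9, deviation payoff $0 → loss $678.9.
$2964.2: outcomes coincide → loss $0.
$313.1: truthful payoff $1693.6, deviation payoff $0 → loss $1693.6.
$2411.5: outcomes coincide → loss $0.
$2438.1: outcomes coincide → loss $0.
$1654: truthful payoff $352.7, deviation payoff $0 → loss $352.7.
$596.3: truthful payoff $1410.4, deviation payoff $0 → loss $1410.4.
Total loss = $678.9 + $1693.6 + $352.7 + $1410.4 = $4135.6.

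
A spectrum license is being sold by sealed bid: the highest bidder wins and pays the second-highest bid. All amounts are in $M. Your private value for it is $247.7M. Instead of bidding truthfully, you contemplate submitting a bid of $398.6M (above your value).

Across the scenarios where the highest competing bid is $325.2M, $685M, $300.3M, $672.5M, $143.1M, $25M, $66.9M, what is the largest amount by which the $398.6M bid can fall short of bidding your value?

$325.2M: truthful gives $0M, deviation gives −$77.5M → loss $77.5M.
$685M: same outcome either way → loss $0M.
$300.3M: truthful gives $0M, deviation gives −$52.6M → loss $52.6M.
$672.5M: same outcome either way → loss $0M.
$143.1M: same outcome either way → loss $0M.
$25M: same outcome either way → loss $0M.
$66.9M: same outcome either way → loss $0M.
Maximum loss: $77.5M.

$77.5M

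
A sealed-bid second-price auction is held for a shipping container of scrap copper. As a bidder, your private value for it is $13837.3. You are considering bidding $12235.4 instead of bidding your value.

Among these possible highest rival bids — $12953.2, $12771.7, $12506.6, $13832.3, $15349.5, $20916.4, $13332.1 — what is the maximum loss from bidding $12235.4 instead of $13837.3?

$12953.2: truthful gives $884.1, deviation gives $0 → loss $884.1.
$12771.7: truthful gives $1065.6, deviation gives $0 → loss $1065.6.
$12506.6: truthful gives $1330.7, deviation gives $0 → loss $1330.7.
$13832.3: truthful gives $5, deviation gives $0 → loss $5.
$15349.5: same outcome either way → loss $0.
$20916.4: same outcome either way → loss $0.
$13332.1: truthful gives $505.2, deviation gives $0 → loss $505.2.
Maximum loss: $1330.7.

$1330.7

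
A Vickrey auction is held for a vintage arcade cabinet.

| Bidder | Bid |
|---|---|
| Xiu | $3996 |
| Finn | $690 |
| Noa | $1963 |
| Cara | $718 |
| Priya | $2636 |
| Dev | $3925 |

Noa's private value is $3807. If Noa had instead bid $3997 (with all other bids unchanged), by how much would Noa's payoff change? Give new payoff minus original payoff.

−$189

The highest bid among the other bidders is $3996; Noa's bid doesn't change that.
Original bid $1963: Noa is not highest (top rival bid is $3996); payoff $0.
Alternative bid $3997: Noa is highest, pays the top rival bid $3996; payoff $3807 − $3996 = −$189.
Change in payoff = −$189 − ($0) = −$189.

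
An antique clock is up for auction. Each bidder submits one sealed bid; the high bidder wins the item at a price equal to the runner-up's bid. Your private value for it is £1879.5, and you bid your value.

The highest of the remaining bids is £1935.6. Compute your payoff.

Your bid £1879.5 is below the highest competing bid £1935.6, so you lose.
A losing bidder pays nothing and receives nothing: payoff = £0.

£0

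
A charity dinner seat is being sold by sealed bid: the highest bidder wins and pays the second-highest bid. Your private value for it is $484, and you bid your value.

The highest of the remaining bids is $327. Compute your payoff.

Your bid $484 exceeds the highest competing bid $327, so you win.
In a second-price auction the winner pays the second-highest bid, $327.
Payoff = value − price = $484 − $327 = $157.

$157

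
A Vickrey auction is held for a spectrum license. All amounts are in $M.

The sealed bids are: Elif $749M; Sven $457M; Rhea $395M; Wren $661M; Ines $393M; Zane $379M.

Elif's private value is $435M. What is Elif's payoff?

−$226M

Highest bid: Elif at $749M, so Elif wins.
Second-highest bid: Wren at $661M — that is the price the winner pays.
Elif's payoff = value − price = $435M − $661M = −$226M.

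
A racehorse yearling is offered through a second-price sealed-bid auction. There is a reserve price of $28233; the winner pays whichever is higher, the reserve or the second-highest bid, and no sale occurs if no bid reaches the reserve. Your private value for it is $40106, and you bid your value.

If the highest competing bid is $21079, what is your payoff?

Your bid $40106 is the highest and exceeds the reserve.
Price = max(second-highest bid, reserve) = max($21079, $28233) = $28233.
Payoff = $40106 − $28233 = $11873.

$11873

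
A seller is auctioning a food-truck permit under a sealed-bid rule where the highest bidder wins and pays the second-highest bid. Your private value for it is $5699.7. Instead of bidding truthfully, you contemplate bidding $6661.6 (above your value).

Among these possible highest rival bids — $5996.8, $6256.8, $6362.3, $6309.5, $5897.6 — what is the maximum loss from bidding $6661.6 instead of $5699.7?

$5996.8: truthful gives $0, deviation gives −$297.1 → loss $297.1.
$6256.8: truthful gives $0, deviation gives −$557.1 → loss $557.1.
$6362.3: truthful gives $0, deviation gives −$662.6 → loss $662.6.
$6309.5: truthful gives $0, deviation gives −$609.8 → loss $609.8.
$5897.6: truthful gives $0, deviation gives −$197.9 → loss $197.9.
Maximum loss: $662.6.

$662.6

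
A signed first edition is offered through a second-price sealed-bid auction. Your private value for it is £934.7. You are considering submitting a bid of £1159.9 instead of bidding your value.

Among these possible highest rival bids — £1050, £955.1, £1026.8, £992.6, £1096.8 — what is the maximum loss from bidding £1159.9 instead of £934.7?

£1050: truthful gives £0, deviation gives −£115.3 → loss £115.3.
£955.1: truthful gives £0, deviation gives −£20.4 → loss £20.4.
£1026.8: truthful gives £0, deviation gives −£92.1 → loss £92.1.
£992.6: truthful gives £0, deviation gives −£57.9 → loss £57.9.
£1096.8: truthful gives £0, deviation gives −£162.1 → loss £162.1.
Maximum loss: £162.1.

£162.1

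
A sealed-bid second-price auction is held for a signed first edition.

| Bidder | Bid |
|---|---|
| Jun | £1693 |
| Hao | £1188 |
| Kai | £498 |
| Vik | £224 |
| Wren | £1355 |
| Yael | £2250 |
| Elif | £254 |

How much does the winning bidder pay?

£1693

Highest bid: Yael at £2250, so Yael wins.
Second-highest bid: Jun at £1693 — that is the price the winner pays.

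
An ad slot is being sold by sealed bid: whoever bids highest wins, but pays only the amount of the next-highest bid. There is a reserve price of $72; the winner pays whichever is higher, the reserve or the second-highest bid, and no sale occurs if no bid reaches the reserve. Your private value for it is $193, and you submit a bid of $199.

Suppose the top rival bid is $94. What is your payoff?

$99

Your bid $199 is the highest and exceeds the reserve.
Price = max(second-highest bid, reserve) = max($94, $72) = $94.
Payoff = $193 − $94 = $99.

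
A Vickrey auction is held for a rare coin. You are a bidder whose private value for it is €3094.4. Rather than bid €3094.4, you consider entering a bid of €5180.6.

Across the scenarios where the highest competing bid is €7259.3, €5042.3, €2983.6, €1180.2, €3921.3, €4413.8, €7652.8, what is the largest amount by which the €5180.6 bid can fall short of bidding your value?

€1947.9

€7259.3: same outcome either way → loss €0.
€5042.3: truthful gives €0, deviation gives −€1947.9 → loss €1947.9.
€2983.6: same outcome either way → loss €0.
€1180.2: same outcome either way → loss €0.
€3921.3: truthful gives €0, deviation gives −€826.9 → loss €826.9.
€4413.8: truthful gives €0, deviation gives −€1319.4 → loss €1319.4.
€7652.8: same outcome either way → loss €0.
Maximum loss: €1947.9.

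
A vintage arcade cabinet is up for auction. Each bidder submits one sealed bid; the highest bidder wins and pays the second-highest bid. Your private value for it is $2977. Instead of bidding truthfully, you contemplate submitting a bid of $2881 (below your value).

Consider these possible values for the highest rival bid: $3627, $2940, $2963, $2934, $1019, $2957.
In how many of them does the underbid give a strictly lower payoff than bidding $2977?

4

The deviation hurts exactly when the highest competing bid lies strictly between $2881 and $2977 — underbidding then forfeits a profitable win.
$3627: above both → same outcome either way.
$2940: inside the interval → strictly worse (loss $37).
$2963: inside the interval → strictly worse (loss $14).
$2934: inside the interval → strictly worse (loss $43).
$1019: below both → same outcome either way.
$2957: inside the interval → strictly worse (loss $20).
Count: 4.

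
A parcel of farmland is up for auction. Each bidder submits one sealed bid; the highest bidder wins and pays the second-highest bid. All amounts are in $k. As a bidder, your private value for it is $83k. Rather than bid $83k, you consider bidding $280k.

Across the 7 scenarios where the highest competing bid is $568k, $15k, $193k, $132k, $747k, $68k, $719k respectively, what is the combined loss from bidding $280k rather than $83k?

$159k

The deviation costs you only when the competing bid falls strictly between $83k and $280k; elsewhere both bids give the same outcome.
$568k: outcomes coincide → loss $0k.
$15k: outcomes coincide → loss $0k.
$193k: truthful payoff $0k, deviation payoff −$110k → loss $110k.
$132k: truthful payoff $0k, deviation payoff −$49k → loss $49k.
$747k: outcomes coincide → loss $0k.
$68k: outcomes coincide → loss $0k.
$719k: outcomes coincide → loss $0k.
Total loss = $110k + $49k = $159k.
In a second-price auction your bid sets only whether you win, not what you pay, so bidding your true value is weakly dominant.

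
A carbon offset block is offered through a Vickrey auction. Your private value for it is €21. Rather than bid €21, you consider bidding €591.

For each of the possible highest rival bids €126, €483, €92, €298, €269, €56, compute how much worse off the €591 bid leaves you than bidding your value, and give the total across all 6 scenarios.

€1198

The deviation costs you only when the competing bid falls strictly between €21 and €591; elsewhere both bids give the same outcome.
€126: truthful payoff €0, deviation payoff −€105 → loss €105.
€483: truthful payoff €0, deviation payoff −€462 → loss €462.
€92: truthful payoff €0, deviation payoff −€71 → loss €71.
€298: truthful payoff €0, deviation payoff −€277 → loss €277.
€269: truthful payoff €0, deviation payoff −€248 → loss €248.
€56: truthful payoff €0, deviation payoff −€35 → loss €35.
Total loss = €105 + €462 + €71 + €277 + €248 + €35 = €1198.
In a second-price auction your bid sets only whether you win, not what you pay, so bidding your true value is weakly dominant.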